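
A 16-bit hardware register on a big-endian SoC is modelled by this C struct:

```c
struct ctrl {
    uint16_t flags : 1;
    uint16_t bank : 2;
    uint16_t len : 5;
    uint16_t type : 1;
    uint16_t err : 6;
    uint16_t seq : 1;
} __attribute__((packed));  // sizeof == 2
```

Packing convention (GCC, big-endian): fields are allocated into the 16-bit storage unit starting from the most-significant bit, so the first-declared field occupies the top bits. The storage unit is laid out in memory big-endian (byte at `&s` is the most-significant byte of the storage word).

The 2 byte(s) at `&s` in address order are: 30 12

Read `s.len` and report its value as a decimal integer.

16

[0]=0x30 [1]=0x12 (big-endian) → word 0x3012
flags:1 @ bit 15 → (0x3012>>15)&0x1 = 0x0
bank:2 @ bit 13 → (0x3012>>13)&0x3 = 0x1
len:5 @ bit 8 → (0x3012>>8)&0x1f = 0x10  ←
type:1 @ bit 7 → (0x3012>>7)&0x1 = 0x0
err:6 @ bit 1 → (0x3012>>1)&0x3f = 0x9
seq:1 @ bit 0 → (0x3012>>0)&0x1 = 0x0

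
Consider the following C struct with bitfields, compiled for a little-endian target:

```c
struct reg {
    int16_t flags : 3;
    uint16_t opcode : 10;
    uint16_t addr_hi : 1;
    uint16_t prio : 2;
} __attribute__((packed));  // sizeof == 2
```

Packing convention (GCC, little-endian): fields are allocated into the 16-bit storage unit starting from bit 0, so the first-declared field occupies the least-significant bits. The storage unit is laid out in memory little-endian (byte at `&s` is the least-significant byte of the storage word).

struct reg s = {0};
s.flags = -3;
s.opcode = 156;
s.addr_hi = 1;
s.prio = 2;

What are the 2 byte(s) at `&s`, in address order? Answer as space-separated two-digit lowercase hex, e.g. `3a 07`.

[0+:3] flags=-3 & 0x7 = 0x5; word=0x0005
[3+:10] opcode=156 & 0x3ff = 0x9c; word=0x04e5
[13+:1] addr_hi=1 & 0x1 = 0x1; word=0x24e5
[14+:2] prio=2 & 0x3 = 0x2; word=0xa4e5
word = 0xa4e5 → little-endian bytes:
  [0]=0xe5  [1]=0xa4

e5 a4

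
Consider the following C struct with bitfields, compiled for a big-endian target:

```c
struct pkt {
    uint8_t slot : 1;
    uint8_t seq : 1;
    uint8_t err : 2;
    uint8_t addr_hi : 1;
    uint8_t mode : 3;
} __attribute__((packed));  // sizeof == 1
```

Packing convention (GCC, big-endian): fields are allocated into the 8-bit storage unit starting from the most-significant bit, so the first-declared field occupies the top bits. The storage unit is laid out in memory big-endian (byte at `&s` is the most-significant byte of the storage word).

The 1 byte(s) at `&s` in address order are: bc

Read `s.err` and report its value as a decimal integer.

3

[0]=0xbc (big-endian) → word 0xbc
slot [7+:1] = (word>>7) & 0x1 = 1
seq [6+:1] = (word>>6) & 0x1 = 0
err [4+:2] = (word>>4) & 0x3 = 3  ←
addr_hi [3+:1] = (word>>3) & 0x1 = 1
mode [0+:3] = (word>>0) & 0x7 = 4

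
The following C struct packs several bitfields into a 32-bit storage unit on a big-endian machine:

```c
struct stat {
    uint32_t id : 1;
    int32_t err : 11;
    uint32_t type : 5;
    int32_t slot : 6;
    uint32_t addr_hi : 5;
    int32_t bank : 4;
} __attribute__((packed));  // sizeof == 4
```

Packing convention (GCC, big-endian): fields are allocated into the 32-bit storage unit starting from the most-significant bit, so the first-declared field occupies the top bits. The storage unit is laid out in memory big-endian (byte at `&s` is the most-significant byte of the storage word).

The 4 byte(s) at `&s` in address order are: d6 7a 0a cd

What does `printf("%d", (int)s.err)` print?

[0]=0xd6 [1]=0x7a [2]=0x0a [3]=0xcd (big-endian) → word 0xd67a0acd
id:1 @ bit 31 → (0xd67a0acd>>31)&0x1 = 0x1
err:11 @ bit 20 → (0xd67a0acd>>20)&0x7ff = 0x567  ←
type:5 @ bit 15 → (0xd67a0acd>>15)&0x1f = 0x14
slot:6 @ bit 9 → (0xd67a0acd>>9)&0x3f = 0x5
addr_hi:5 @ bit 4 → (0xd67a0acd>>4)&0x1f = 0xc
bank:4 @ bit 0 → (0xd67a0acd>>0)&0xf = 0xd
err signed 11b, MSB=1: 1383 - 2048 = -665

-665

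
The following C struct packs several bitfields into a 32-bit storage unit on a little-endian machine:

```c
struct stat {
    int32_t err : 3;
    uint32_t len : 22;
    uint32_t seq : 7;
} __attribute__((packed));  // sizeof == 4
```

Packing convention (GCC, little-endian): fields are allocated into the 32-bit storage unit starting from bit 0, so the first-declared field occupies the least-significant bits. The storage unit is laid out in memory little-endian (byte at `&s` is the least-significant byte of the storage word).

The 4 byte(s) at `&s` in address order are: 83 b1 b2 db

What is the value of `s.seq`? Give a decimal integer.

109

[0]=0x83 [1]=0xb1 [2]=0xb2 [3]=0xdb (little-endian) → word 0xdbb2b183
err:3 @ bit 0 → (0xdbb2b183>>0)&0x7 = 0x3
len:22 @ bit 3 → (0xdbb2b183>>3)&0x3fffff = 0x365630
seq:7 @ bit 25 → (0xdbb2b183>>25)&0x7f = 0x6d  ←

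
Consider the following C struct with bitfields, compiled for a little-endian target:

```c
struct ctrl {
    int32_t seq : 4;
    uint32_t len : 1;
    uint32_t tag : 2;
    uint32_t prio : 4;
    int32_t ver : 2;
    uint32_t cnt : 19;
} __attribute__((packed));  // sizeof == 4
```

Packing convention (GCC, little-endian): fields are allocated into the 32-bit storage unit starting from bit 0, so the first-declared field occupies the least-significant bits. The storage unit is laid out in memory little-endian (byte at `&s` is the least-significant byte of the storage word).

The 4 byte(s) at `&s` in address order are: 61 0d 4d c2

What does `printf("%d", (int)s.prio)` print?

[0]=0x61 [1]=0x0d [2]=0x4d [3]=0xc2 (little-endian) → word 0xc24d0d61
seq [0+:4] = (word>>0) & 0xf = 1
len [4+:1] = (word>>4) & 0x1 = 0
tag [5+:2] = (word>>5) & 0x3 = 3
prio [7+:4] = (word>>7) & 0xf = 10  ←
ver [11+:2] = (word>>11) & 0x3 = 1
cnt [13+:19] = (word>>13) & 0x7ffff = 397928

10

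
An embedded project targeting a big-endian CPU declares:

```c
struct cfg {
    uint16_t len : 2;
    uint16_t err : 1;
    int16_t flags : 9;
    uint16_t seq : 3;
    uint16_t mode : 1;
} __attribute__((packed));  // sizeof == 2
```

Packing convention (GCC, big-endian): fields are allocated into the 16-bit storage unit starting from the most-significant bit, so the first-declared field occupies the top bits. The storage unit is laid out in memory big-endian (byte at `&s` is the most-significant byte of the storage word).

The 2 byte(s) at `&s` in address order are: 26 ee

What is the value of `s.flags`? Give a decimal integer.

[0]=0x26 [1]=0xee (big-endian) → word 0x26ee
len [14+:2] = (word>>14) & 0x3 = 0
err [13+:1] = (word>>13) & 0x1 = 1
flags [4+:9] = (word>>4) & 0x1ff = 110  ←
seq [1+:3] = (word>>1) & 0x7 = 7
mode [0+:1] = (word>>0) & 0x1 = 0
flags signed 9b, MSB=0: value = 110

110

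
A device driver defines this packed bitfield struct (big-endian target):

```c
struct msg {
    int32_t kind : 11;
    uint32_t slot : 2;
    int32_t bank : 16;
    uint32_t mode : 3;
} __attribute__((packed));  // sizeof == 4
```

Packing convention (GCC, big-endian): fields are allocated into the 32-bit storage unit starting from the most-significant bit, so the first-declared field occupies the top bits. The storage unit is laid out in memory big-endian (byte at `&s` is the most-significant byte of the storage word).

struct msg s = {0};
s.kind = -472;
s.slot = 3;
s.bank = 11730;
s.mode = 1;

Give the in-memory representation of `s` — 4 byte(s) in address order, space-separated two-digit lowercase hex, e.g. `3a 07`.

c5 19 6e 91

kind (11b) val=-472 bits=0x628 at bit 21: 0xc5000000
slot (2b) val=3 bits=0x3 at bit 19: 0xc5180000
bank (16b) val=11730 bits=0x2dd2 at bit 3: 0xc5196e90
mode (3b) val=1 bits=0x1 at bit 0: 0xc5196e91
word = 0xc5196e91 → big-endian bytes:
  [0]=0xc5  [1]=0x19  [2]=0x6e  [3]=0x91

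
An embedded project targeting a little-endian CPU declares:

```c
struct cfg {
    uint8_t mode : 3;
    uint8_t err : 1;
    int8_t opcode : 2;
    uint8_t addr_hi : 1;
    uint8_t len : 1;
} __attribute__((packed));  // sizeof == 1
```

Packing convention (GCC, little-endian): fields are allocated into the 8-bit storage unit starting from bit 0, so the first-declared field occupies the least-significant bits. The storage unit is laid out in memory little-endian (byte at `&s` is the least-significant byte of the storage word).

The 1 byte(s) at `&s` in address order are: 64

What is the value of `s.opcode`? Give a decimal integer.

-2

[0]=0x64 (little-endian) → word 0x64
mode:3 @ bit 0 → (0x64>>0)&0x7 = 0x4
err:1 @ bit 3 → (0x64>>3)&0x1 = 0x0
opcode:2 @ bit 4 → (0x64>>4)&0x3 = 0x2  ←
addr_hi:1 @ bit 6 → (0x64>>6)&0x1 = 0x1
len:1 @ bit 7 → (0x64>>7)&0x1 = 0x0
opcode signed 2b, MSB=1: 2 - 4 = -2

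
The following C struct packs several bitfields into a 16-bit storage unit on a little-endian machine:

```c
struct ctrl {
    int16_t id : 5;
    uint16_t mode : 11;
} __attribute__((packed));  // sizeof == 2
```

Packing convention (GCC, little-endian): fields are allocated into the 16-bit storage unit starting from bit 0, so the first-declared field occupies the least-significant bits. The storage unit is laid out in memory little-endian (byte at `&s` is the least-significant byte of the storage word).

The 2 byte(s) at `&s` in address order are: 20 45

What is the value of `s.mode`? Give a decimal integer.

553

[0]=0x20 [1]=0x45 (little-endian) → word 0x4520
id [0+:5] = (word>>0) & 0x1f = 0
mode [5+:11] = (word>>5) & 0x7ff = 553  ←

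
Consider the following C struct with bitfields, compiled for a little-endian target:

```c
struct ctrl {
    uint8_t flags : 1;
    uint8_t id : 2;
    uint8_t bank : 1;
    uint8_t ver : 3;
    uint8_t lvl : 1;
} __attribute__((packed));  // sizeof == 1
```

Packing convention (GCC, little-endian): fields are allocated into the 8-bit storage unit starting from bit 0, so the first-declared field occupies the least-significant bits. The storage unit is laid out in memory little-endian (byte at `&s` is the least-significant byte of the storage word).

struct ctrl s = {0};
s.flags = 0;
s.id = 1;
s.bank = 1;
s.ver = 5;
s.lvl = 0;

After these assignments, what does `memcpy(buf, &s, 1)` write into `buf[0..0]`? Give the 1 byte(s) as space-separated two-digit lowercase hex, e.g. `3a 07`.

flags:1 = 0 → 0x0 << 0 → word 0x00
id:2 = 1 → 0x1 << 1 → word 0x02
bank:1 = 1 → 0x1 << 3 → word 0x0a
ver:3 = 5 → 0x5 << 4 → word 0x5a
lvl:1 = 0 → 0x0 << 7 → word 0x5a
word = 0x5a → little-endian bytes:
  [0]=0x5a

5a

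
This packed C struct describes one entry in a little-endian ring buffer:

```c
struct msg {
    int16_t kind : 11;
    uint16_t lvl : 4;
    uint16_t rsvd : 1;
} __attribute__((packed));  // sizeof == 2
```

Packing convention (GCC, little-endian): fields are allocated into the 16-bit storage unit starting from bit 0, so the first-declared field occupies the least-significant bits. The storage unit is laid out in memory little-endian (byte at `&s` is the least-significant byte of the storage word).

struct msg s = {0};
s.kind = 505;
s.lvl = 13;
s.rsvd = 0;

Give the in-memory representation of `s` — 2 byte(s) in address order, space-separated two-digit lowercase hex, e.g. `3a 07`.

[0+:11] kind=505 & 0x7ff = 0x1f9; word=0x01f9
[11+:4] lvl=13 & 0xf = 0xd; word=0x69f9
[15+:1] rsvd=0 & 0x1 = 0x0; word=0x69f9
word = 0x69f9 → little-endian bytes:
  [0]=0xf9  [1]=0x69

f9 69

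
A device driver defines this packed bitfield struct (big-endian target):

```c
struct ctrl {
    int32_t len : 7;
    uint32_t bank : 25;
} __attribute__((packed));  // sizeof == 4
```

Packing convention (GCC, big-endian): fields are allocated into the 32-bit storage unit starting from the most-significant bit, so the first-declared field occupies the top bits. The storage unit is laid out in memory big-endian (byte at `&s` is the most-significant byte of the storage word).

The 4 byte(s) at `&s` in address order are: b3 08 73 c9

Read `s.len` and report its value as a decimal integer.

[0]=0xb3 [1]=0x08 [2]=0x73 [3]=0xc9 (big-endian) → word 0xb30873c9
len:7 @ bit 25 → (0xb30873c9>>25)&0x7f = 0x59  ←
bank:25 @ bit 0 → (0xb30873c9>>0)&0x1ffffff = 0x10873c9
len signed 7b, MSB=1: 89 - 128 = -39

-39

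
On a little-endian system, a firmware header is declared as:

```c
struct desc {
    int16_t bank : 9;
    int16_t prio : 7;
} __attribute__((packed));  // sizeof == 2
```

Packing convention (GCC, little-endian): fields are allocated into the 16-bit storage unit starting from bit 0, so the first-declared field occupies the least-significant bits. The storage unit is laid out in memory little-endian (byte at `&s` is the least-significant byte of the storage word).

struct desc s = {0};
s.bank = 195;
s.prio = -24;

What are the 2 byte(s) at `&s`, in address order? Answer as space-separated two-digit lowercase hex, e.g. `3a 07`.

bank:9 = 195 → 0xc3 << 0 → word 0x00c3
prio:7 = -24 → 0x68 << 9 → word 0xd0c3
word = 0xd0c3 → little-endian bytes:
  [0]=0xc3  [1]=0xd0

c3 d0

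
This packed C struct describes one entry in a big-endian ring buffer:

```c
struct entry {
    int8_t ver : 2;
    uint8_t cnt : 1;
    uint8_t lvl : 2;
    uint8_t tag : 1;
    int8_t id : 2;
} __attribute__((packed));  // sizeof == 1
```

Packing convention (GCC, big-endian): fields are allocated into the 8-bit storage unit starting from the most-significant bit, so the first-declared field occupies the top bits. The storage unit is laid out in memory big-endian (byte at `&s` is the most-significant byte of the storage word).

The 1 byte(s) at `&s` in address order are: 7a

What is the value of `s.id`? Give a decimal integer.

-2

[0]=0x7a (big-endian) → word 0x7a
ver:2 @ bit 6 → (0x7a>>6)&0x3 = 0x1
cnt:1 @ bit 5 → (0x7a>>5)&0x1 = 0x1
lvl:2 @ bit 3 → (0x7a>>3)&0x3 = 0x3
tag:1 @ bit 2 → (0x7a>>2)&0x1 = 0x0
id:2 @ bit 0 → (0x7a>>0)&0x3 = 0x2  ←
id signed 2b, MSB=1: 2 - 4 = -2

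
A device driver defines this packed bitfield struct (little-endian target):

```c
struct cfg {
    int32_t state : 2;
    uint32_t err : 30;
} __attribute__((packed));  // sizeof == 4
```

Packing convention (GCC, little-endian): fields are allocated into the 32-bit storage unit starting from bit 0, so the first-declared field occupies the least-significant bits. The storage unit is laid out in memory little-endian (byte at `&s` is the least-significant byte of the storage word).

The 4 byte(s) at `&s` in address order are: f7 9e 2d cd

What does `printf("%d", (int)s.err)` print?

[0]=0xf7 [1]=0x9e [2]=0x2d [3]=0xcd (little-endian) → word 0xcd2d9ef7
state:2 @ bit 0 → (0xcd2d9ef7>>0)&0x3 = 0x3
err:30 @ bit 2 → (0xcd2d9ef7>>2)&0x3fffffff = 0x334b67bd  ←

860579773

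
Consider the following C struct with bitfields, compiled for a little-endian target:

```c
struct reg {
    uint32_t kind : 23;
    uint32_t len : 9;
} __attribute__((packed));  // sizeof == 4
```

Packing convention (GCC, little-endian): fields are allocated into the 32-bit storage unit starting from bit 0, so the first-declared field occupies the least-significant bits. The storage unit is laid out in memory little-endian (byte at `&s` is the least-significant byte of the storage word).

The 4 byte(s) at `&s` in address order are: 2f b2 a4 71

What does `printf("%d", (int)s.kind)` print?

2404911

[0]=0x2f [1]=0xb2 [2]=0xa4 [3]=0x71 (little-endian) → word 0x71a4b22f
kind [0+:23] = (word>>0) & 0x7fffff = 2404911  ←
len [23+:9] = (word>>23) & 0x1ff = 227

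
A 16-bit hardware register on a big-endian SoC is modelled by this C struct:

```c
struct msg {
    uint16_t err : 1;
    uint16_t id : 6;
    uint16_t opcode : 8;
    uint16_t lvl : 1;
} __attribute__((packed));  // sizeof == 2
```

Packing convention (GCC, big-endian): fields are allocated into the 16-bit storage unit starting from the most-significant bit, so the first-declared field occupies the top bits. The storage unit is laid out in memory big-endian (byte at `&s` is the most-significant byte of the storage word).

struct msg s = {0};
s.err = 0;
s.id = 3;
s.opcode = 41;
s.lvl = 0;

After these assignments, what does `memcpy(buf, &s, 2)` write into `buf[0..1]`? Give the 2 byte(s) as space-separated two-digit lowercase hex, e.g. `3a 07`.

err:1 = 0 → 0x0 << 15 → word 0x0000
id:6 = 3 → 0x3 << 9 → word 0x0600
opcode:8 = 41 → 0x29 << 1 → word 0x0652
lvl:1 = 0 → 0x0 << 0 → word 0x0652
word = 0x0652 → big-endian bytes:
  [0]=0x06  [1]=0x52

06 52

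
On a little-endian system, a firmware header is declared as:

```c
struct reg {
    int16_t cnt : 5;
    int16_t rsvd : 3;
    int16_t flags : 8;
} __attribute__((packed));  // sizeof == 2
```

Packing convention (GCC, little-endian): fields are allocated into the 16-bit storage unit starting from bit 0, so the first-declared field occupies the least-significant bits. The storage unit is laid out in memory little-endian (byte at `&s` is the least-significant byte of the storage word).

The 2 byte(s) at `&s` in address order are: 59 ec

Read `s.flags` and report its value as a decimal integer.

[0]=0x59 [1]=0xec (little-endian) → word 0xec59
cnt:5 @ bit 0 → (0xec59>>0)&0x1f = 0x19
rsvd:3 @ bit 5 → (0xec59>>5)&0x7 = 0x2
flags:8 @ bit 8 → (0xec59>>8)&0xff = 0xec  ←
flags signed 8b, MSB=1: 236 - 256 = -20

-20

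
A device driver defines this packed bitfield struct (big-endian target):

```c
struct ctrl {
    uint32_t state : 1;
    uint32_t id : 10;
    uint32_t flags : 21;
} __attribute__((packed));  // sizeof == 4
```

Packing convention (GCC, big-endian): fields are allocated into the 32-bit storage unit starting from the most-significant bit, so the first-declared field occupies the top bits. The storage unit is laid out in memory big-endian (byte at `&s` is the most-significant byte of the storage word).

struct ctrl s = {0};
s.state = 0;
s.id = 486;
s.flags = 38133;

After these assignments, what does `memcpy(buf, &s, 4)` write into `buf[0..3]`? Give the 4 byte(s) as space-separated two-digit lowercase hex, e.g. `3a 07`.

3c c0 94 f5

state:1 = 0 → 0x0 << 31 → word 0x00000000
id:10 = 486 → 0x1e6 << 21 → word 0x3cc00000
flags:21 = 38133 → 0x94f5 << 0 → word 0x3cc094f5
word = 0x3cc094f5 → big-endian bytes:
  [0]=0x3c  [1]=0xc0  [2]=0x94  [3]=0xf5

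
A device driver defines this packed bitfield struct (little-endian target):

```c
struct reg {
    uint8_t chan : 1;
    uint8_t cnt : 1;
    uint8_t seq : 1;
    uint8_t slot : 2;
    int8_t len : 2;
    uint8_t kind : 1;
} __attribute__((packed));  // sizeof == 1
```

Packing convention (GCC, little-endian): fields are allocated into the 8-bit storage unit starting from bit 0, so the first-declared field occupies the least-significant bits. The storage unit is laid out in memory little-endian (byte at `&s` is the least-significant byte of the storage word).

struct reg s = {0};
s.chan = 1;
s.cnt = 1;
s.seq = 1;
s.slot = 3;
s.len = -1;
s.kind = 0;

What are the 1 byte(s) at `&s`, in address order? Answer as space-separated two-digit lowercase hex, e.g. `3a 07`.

[0+:1] chan=1 & 0x1 = 0x1; word=0x01
[1+:1] cnt=1 & 0x1 = 0x1; word=0x03
[2+:1] seq=1 & 0x1 = 0x1; word=0x07
[3+:2] slot=3 & 0x3 = 0x3; word=0x1f
[5+:2] len=-1 & 0x3 = 0x3; word=0x7f
[7+:1] kind=0 & 0x1 = 0x0; word=0x7f
word = 0x7f → little-endian bytes:
  [0]=0x7f

7f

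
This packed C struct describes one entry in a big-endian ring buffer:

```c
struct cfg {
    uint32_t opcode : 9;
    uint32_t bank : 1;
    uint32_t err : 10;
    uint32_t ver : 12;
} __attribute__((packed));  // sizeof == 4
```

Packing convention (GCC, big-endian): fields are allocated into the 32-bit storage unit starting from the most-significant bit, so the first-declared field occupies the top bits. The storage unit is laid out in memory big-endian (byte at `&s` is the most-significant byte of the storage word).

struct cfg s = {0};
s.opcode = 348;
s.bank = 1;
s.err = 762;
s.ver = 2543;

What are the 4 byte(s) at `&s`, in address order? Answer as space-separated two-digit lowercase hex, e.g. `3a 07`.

ae 6f a9 ef

[23+:9] opcode=348 & 0x1ff = 0x15c; word=0xae000000
[22+:1] bank=1 & 0x1 = 0x1; word=0xae400000
[12+:10] err=762 & 0x3ff = 0x2fa; word=0xae6fa000
[0+:12] ver=2543 & 0xfff = 0x9ef; word=0xae6fa9ef
word = 0xae6fa9ef → big-endian bytes:
  [0]=0xae  [1]=0x6f  [2]=0xa9  [3]=0xef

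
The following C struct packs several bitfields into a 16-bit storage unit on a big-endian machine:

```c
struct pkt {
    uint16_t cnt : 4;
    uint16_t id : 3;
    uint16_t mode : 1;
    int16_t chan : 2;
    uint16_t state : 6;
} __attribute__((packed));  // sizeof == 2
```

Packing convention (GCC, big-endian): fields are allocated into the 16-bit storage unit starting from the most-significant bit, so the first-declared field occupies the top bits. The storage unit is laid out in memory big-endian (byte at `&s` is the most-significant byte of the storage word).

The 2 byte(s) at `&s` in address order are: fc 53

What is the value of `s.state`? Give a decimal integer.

[0]=0xfc [1]=0x53 (big-endian) → word 0xfc53
cnt [12+:4] = (word>>12) & 0xf = 15
id [9+:3] = (word>>9) & 0x7 = 6
mode [8+:1] = (word>>8) & 0x1 = 0
chan [6+:2] = (word>>6) & 0x3 = 1
state [0+:6] = (word>>0) & 0x3f = 19  ←

19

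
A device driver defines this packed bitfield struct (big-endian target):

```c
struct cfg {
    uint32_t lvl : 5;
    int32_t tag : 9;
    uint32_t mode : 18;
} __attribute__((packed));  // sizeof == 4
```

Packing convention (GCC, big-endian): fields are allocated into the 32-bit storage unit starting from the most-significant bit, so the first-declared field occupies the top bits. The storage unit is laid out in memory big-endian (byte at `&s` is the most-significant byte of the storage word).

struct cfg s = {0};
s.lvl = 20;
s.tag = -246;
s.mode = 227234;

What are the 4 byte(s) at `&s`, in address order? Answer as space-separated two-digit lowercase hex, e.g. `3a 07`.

lvl:5 = 20 → 0x14 << 27 → word 0xa0000000
tag:9 = -246 → 0x10a << 18 → word 0xa4280000
mode:18 = 227234 → 0x377a2 << 0 → word 0xa42b77a2
word = 0xa42b77a2 → big-endian bytes:
  [0]=0xa4  [1]=0x2b  [2]=0x77  [3]=0xa2

a4 2b 77 a2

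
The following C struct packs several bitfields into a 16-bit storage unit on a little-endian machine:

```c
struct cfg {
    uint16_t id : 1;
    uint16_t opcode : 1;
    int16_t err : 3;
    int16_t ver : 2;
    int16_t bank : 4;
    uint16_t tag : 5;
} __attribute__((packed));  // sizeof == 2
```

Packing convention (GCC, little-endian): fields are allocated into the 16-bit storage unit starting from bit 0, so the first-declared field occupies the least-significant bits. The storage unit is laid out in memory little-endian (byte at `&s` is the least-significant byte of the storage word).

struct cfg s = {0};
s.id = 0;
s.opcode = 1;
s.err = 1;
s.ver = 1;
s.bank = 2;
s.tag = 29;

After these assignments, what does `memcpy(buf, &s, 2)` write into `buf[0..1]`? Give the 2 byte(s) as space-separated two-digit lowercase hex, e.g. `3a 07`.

id (1b) val=0 bits=0x0 at bit 0: 0x0000
opcode (1b) val=1 bits=0x1 at bit 1: 0x0002
err (3b) val=1 bits=0x1 at bit 2: 0x0006
ver (2b) val=1 bits=0x1 at bit 5: 0x0026
bank (4b) val=2 bits=0x2 at bit 7: 0x0126
tag (5b) val=29 bits=0x1d at bit 11: 0xe926
word = 0xe926 → little-endian bytes:
  [0]=0x26  [1]=0xe9

26 e9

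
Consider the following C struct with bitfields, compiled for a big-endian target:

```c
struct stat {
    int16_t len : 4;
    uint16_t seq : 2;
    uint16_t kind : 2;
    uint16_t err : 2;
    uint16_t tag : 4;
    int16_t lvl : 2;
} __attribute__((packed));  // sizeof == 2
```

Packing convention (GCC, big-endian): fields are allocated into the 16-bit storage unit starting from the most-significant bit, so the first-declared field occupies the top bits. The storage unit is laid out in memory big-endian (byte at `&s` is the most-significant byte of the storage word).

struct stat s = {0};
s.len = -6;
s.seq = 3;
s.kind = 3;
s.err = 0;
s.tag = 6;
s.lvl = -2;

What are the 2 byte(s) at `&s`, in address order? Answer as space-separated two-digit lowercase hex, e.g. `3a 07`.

af 1a

[12+:4] len=-6 & 0xf = 0xa; word=0xa000
[10+:2] seq=3 & 0x3 = 0x3; word=0xac00
[8+:2] kind=3 & 0x3 = 0x3; word=0xaf00
[6+:2] err=0 & 0x3 = 0x0; word=0xaf00
[2+:4] tag=6 & 0xf = 0x6; word=0xaf18
[0+:2] lvl=-2 & 0x3 = 0x2; word=0xaf1a
word = 0xaf1a → big-endian bytes:
  [0]=0xaf  [1]=0x1a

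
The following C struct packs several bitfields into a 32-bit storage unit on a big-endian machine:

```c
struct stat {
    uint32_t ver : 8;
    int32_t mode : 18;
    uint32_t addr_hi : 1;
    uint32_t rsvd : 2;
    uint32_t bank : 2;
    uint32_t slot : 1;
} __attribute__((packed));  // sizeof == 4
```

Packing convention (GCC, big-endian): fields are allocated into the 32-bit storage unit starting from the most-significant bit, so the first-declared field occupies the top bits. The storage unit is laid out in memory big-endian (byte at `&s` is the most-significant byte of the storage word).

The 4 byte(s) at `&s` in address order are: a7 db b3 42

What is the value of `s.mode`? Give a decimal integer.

-37171

[0]=0xa7 [1]=0xdb [2]=0xb3 [3]=0x42 (big-endian) → word 0xa7dbb342
ver [24+:8] = (word>>24) & 0xff = 167
mode [6+:18] = (word>>6) & 0x3ffff = 224973  ←
addr_hi [5+:1] = (word>>5) & 0x1 = 0
rsvd [3+:2] = (word>>3) & 0x3 = 0
bank [1+:2] = (word>>1) & 0x3 = 1
slot [0+:1] = (word>>0) & 0x1 = 0
mode signed 18b, MSB=1: 224973 - 262144 = -37171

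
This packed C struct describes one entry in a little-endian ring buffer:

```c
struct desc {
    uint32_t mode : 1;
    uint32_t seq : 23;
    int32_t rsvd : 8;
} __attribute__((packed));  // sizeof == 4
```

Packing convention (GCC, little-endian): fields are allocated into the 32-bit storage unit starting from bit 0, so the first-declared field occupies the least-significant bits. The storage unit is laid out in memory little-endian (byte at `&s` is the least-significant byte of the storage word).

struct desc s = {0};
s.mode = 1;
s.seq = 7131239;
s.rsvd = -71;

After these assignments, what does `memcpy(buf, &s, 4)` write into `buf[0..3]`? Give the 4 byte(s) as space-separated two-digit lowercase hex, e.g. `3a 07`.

[0+:1] mode=1 & 0x1 = 0x1; word=0x00000001
[1+:23] seq=7131239 & 0x7fffff = 0x6cd067; word=0x00d9a0cf
[24+:8] rsvd=-71 & 0xff = 0xb9; word=0xb9d9a0cf
word = 0xb9d9a0cf → little-endian bytes:
  [0]=0xcf  [1]=0xa0  [2]=0xd9  [3]=0xb9

cf a0 d9 b9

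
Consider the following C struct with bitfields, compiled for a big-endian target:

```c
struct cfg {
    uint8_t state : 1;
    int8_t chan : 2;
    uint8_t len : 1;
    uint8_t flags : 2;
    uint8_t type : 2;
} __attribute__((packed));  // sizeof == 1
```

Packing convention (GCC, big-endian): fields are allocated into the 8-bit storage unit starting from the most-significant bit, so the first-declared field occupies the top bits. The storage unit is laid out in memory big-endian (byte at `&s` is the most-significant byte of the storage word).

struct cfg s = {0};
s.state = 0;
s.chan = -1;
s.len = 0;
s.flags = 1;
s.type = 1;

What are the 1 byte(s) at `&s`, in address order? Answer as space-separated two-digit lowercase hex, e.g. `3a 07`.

65

state (1b) val=0 bits=0x0 at bit 7: 0x00
chan (2b) val=-1 bits=0x3 at bit 5: 0x60
len (1b) val=0 bits=0x0 at bit 4: 0x60
flags (2b) val=1 bits=0x1 at bit 2: 0x64
type (2b) val=1 bits=0x1 at bit 0: 0x65
word = 0x65 → big-endian bytes:
  [0]=0x65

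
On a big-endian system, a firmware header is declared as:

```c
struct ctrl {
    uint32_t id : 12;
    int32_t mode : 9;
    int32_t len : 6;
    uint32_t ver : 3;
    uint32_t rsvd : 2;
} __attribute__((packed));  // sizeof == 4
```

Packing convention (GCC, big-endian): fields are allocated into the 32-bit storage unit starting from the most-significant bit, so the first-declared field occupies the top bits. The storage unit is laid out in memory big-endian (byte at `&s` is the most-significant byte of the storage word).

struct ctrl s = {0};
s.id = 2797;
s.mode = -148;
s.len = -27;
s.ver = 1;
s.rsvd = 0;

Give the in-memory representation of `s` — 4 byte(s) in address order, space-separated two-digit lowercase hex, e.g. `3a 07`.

id (12b) val=2797 bits=0xaed at bit 20: 0xaed00000
mode (9b) val=-148 bits=0x16c at bit 11: 0xaedb6000
len (6b) val=-27 bits=0x25 at bit 5: 0xaedb64a0
ver (3b) val=1 bits=0x1 at bit 2: 0xaedb64a4
rsvd (2b) val=0 bits=0x0 at bit 0: 0xaedb64a4
word = 0xaedb64a4 → big-endian bytes:
  [0]=0xae  [1]=0xdb  [2]=0x64  [3]=0xa4

ae db 64 a4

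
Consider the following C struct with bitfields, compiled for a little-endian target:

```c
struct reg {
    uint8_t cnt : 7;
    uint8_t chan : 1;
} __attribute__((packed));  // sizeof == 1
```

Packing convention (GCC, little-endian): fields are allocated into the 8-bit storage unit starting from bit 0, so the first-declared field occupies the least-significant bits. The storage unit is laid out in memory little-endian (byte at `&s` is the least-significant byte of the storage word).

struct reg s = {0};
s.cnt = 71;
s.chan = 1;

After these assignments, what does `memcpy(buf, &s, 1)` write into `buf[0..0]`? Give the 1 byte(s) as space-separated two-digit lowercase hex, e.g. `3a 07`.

[0+:7] cnt=71 & 0x7f = 0x47; word=0x47
[7+:1] chan=1 & 0x1 = 0x1; word=0xc7
word = 0xc7 → little-endian bytes:
  [0]=0xc7

c7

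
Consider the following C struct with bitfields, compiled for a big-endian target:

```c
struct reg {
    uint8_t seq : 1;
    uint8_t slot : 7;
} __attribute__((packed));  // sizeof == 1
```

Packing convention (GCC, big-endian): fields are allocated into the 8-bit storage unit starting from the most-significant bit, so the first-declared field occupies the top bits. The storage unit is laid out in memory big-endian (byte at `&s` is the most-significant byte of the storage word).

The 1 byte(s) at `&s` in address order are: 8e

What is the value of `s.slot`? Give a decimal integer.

14

[0]=0x8e (big-endian) → word 0x8e
seq [7+:1] = (word>>7) & 0x1 = 1
slot [0+:7] = (word>>0) & 0x7f = 14  ←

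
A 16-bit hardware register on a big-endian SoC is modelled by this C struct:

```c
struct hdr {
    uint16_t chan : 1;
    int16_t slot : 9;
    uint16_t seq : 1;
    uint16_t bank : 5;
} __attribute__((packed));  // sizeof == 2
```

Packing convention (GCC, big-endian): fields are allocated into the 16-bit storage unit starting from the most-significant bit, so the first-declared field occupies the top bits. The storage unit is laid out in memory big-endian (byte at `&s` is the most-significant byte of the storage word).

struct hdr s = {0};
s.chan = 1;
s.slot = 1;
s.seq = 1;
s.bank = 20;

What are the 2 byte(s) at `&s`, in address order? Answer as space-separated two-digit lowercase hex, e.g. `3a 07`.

chan (1b) val=1 bits=0x1 at bit 15: 0x8000
slot (9b) val=1 bits=0x1 at bit 6: 0x8040
seq (1b) val=1 bits=0x1 at bit 5: 0x8060
bank (5b) val=20 bits=0x14 at bit 0: 0x8074
word = 0x8074 → big-endian bytes:
  [0]=0x80  [1]=0x74

80 74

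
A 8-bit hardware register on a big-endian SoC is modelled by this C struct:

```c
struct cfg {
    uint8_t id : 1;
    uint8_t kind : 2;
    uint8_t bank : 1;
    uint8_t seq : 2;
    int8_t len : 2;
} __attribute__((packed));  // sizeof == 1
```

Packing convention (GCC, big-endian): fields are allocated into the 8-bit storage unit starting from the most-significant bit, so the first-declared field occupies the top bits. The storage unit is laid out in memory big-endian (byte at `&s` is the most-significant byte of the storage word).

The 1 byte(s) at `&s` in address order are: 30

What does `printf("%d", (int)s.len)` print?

0

[0]=0x30 (big-endian) → word 0x30
id:1 @ bit 7 → (0x30>>7)&0x1 = 0x0
kind:2 @ bit 5 → (0x30>>5)&0x3 = 0x1
bank:1 @ bit 4 → (0x30>>4)&0x1 = 0x1
seq:2 @ bit 2 → (0x30>>2)&0x3 = 0x0
len:2 @ bit 0 → (0x30>>0)&0x3 = 0x0  ←
len signed 2b, MSB=0: value = 0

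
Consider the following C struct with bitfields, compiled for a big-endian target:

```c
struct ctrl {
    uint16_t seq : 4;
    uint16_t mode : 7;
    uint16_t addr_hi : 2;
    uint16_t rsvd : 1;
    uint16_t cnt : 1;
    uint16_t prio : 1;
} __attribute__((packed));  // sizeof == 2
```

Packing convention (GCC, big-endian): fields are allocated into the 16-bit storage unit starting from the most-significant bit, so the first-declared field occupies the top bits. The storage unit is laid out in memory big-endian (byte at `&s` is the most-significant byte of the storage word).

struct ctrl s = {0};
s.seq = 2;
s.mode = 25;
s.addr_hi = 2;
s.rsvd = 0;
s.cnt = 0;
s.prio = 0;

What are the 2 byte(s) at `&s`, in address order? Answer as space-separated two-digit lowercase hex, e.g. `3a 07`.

23 30

seq (4b) val=2 bits=0x2 at bit 12: 0x2000
mode (7b) val=25 bits=0x19 at bit 5: 0x2320
addr_hi (2b) val=2 bits=0x2 at bit 3: 0x2330
rsvd (1b) val=0 bits=0x0 at bit 2: 0x2330
cnt (1b) val=0 bits=0x0 at bit 1: 0x2330
prio (1b) val=0 bits=0x0 at bit 0: 0x2330
word = 0x2330 → big-endian bytes:
  [0]=0x23  [1]=0x30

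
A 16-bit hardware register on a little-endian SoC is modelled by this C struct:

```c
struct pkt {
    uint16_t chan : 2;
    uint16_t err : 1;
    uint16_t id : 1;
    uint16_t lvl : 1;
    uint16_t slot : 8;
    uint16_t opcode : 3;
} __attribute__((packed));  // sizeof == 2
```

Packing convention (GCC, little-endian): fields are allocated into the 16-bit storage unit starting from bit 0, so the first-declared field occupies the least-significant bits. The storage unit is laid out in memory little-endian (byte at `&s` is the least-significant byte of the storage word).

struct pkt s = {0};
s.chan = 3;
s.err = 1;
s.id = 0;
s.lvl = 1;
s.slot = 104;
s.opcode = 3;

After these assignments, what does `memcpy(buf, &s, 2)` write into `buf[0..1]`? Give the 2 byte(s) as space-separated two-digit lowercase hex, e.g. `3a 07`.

17 6d

[0+:2] chan=3 & 0x3 = 0x3; word=0x0003
[2+:1] err=1 & 0x1 = 0x1; word=0x0007
[3+:1] id=0 & 0x1 = 0x0; word=0x0007
[4+:1] lvl=1 & 0x1 = 0x1; word=0x0017
[5+:8] slot=104 & 0xff = 0x68; word=0x0d17
[13+:3] opcode=3 & 0x7 = 0x3; word=0x6d17
word = 0x6d17 → little-endian bytes:
  [0]=0x17  [1]=0x6d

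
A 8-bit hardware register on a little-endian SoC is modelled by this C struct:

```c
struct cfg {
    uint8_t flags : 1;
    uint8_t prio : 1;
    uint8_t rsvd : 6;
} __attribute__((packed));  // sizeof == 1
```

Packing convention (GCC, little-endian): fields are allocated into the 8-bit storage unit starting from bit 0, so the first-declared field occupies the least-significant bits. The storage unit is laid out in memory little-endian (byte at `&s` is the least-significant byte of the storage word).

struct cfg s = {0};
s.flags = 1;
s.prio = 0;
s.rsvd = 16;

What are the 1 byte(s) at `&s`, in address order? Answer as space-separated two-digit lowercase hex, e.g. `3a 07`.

flags:1 = 1 → 0x1 << 0 → word 0x01
prio:1 = 0 → 0x0 << 1 → word 0x01
rsvd:6 = 16 → 0x10 << 2 → word 0x41
word = 0x41 → little-endian bytes:
  [0]=0x41

41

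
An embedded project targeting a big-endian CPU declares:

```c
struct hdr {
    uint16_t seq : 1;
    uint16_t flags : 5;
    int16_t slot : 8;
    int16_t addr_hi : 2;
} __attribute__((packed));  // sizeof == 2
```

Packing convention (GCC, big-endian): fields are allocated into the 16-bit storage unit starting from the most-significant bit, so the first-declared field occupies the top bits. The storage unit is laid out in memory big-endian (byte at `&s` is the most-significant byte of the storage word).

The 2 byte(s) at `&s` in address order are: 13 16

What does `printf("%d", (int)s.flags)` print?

[0]=0x13 [1]=0x16 (big-endian) → word 0x1316
seq [15+:1] = (word>>15) & 0x1 = 0
flags [10+:5] = (word>>10) & 0x1f = 4  ←
slot [2+:8] = (word>>2) & 0xff = 197
addr_hi [0+:2] = (word>>0) & 0x3 = 2

4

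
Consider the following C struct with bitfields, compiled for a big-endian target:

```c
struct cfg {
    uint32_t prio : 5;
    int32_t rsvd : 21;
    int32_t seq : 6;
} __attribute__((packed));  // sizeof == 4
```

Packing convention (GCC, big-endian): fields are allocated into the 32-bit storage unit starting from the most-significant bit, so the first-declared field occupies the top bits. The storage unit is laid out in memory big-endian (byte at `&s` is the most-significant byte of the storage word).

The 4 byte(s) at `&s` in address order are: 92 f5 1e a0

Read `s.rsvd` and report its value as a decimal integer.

775290

[0]=0x92 [1]=0xf5 [2]=0x1e [3]=0xa0 (big-endian) → word 0x92f51ea0
prio:5 @ bit 27 → (0x92f51ea0>>27)&0x1f = 0x12
rsvd:21 @ bit 6 → (0x92f51ea0>>6)&0x1fffff = 0xbd47a  ←
seq:6 @ bit 0 → (0x92f51ea0>>0)&0x3f = 0x20
rsvd signed 21b, MSB=0: value = 775290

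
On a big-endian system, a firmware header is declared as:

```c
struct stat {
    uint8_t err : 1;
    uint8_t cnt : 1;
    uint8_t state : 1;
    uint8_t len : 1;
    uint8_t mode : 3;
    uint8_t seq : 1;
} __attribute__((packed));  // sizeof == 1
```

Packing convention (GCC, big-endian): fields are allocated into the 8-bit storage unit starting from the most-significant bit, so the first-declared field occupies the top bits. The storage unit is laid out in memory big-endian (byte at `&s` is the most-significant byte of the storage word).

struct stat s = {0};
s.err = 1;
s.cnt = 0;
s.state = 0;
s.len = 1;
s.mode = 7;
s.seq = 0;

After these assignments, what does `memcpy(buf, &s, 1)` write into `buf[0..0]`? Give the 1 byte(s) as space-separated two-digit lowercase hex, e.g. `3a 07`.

9e

err (1b) val=1 bits=0x1 at bit 7: 0x80
cnt (1b) val=0 bits=0x0 at bit 6: 0x80
state (1b) val=0 bits=0x0 at bit 5: 0x80
len (1b) val=1 bits=0x1 at bit 4: 0x90
mode (3b) val=7 bits=0x7 at bit 1: 0x9e
seq (1b) val=0 bits=0x0 at bit 0: 0x9e
word = 0x9e → big-endian bytes:
  [0]=0x9e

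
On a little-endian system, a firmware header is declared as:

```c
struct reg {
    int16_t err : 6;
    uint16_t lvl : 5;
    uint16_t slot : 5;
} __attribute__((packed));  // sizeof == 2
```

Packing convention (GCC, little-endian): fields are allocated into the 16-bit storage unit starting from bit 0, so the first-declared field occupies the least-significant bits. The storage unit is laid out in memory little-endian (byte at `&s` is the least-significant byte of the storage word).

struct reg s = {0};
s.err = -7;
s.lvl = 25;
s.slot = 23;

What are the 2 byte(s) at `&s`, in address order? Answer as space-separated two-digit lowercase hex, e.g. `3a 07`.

err:6 = -7 → 0x39 << 0 → word 0x0039
lvl:5 = 25 → 0x19 << 6 → word 0x0679
slot:5 = 23 → 0x17 << 11 → word 0xbe79
word = 0xbe79 → little-endian bytes:
  [0]=0x79  [1]=0xbe

79 be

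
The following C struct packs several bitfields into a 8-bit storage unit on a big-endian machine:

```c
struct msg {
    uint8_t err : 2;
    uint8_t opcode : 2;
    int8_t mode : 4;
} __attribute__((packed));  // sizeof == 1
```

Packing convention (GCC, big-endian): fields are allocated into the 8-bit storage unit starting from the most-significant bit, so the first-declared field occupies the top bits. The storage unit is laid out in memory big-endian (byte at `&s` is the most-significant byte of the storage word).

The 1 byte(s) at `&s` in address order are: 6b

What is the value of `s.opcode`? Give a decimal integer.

[0]=0x6b (big-endian) → word 0x6b
err:2 @ bit 6 → (0x6b>>6)&0x3 = 0x1
opcode:2 @ bit 4 → (0x6b>>4)&0x3 = 0x2  ←
mode:4 @ bit 0 → (0x6b>>0)&0xf = 0xb

2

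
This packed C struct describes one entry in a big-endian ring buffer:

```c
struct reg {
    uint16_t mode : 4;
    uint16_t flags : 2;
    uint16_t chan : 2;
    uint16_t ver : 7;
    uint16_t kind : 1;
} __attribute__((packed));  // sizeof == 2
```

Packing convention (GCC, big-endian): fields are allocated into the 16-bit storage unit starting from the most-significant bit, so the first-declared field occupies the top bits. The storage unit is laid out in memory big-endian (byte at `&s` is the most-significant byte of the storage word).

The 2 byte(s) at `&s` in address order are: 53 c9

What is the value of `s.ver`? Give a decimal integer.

[0]=0x53 [1]=0xc9 (big-endian) → word 0x53c9
mode:4 @ bit 12 → (0x53c9>>12)&0xf = 0x5
flags:2 @ bit 10 → (0x53c9>>10)&0x3 = 0x0
chan:2 @ bit 8 → (0x53c9>>8)&0x3 = 0x3
ver:7 @ bit 1 → (0x53c9>>1)&0x7f = 0x64  ←
kind:1 @ bit 0 → (0x53c9>>0)&0x1 = 0x1

100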